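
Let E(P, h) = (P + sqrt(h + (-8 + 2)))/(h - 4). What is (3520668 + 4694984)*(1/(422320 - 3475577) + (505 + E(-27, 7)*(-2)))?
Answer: 39307406740762832/9159771 ≈ 4.2913e+9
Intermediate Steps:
E(P, h) = (P + sqrt(-6 + h))/(-4 + h) (E(P, h) = (P + sqrt(h - 6))/(-4 + h) = (P + sqrt(-6 + h))/(-4 + h))
(3520668 + 4694984)*(1/(422320 - 3475577) + (505 + E(-27, 7)*(-2))) = (3520668 + 4694984)*(1/(422320 - 3475577) + (505 + ((-27 + sqrt(-6 + 7))/(-4 + 7))*(-2))) = 8215652*(1/(-3053257) + (505 + ((-27 + sqrt(1))/3)*(-2))) = 8215652*(-1/3053257 + (505 + ((-27 + 1)/3)*(-2))) = 8215652*(-1/3053257 + (505 + ((1/3)*(-26))*(-2))) = 8215652*(-1/3053257 + (505 - 26/3*(-2))) = 8215652*(-1/3053257 + (505 + 52/3)) = 8215652*(-1/3053257 + 1567/3) = 8215652*(4784453716/9159771) = 39307406740762832/9159771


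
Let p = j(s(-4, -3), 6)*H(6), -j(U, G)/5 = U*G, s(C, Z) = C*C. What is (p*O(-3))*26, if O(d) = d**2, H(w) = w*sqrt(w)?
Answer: -673920*sqrt(6) ≈ -1.6508e+6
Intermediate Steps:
s(C, Z) = C**2
H(w) = w**(3/2)
j(U, G) = -5*G*U (j(U, G) = -5*U*G = -5*G*U)
p = -2880*sqrt(6) (p = (-5*6*(-4)**2)*6**(3/2) = (-5*6*16)*(6*sqrt(6)) = -2880*sqrt(6) ≈ -7054.5)
(p*O(-3))*26 = (-2880*sqrt(6)*(-3)**2)*26 = (-2880*sqrt(6)*9)*26 = -25920*sqrt(6)*26 = -673920*sqrt(6)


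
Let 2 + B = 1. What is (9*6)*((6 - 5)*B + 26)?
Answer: 1350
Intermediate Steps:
B = -1 (B = -2 + 1 = -1)
(9*6)*((6 - 5)*B + 26) = (9*6)*((6 - 5)*(-1) + 26) = 54*(1*(-1) + 26) = 54*(-1 + 26) = 54*25 = 1350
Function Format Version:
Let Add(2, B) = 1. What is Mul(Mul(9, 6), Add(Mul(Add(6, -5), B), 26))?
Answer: 1350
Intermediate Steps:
B = -1 (B = Add(-2, 1) = -1)
Mul(Mul(9, 6), Add(Mul(Add(6, -5), B), 26)) = Mul(Mul(9, 6), Add(Mul(Add(6, -5), -1), 26)) = Mul(54, Add(Mul(1, -1), 26)) = Mul(54, Add(-1, 26)) = Mul(54, 25) = 1350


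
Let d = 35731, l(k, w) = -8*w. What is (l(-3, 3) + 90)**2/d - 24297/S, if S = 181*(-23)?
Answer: 886290135/148748153 ≈ 5.9583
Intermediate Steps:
S = -4163
(l(-3, 3) + 90)**2/d - 24297/S = (-8*3 + 90)**2/35731 - 24297/(-4163) = (-24 + 90)**2*(1/35731) - 24297*(-1/4163) = 66**2*(1/35731) + 24297/4163 = 4356*(1/35731) + 24297/4163 = 4356/35731 + 24297/4163 = 886290135/148748153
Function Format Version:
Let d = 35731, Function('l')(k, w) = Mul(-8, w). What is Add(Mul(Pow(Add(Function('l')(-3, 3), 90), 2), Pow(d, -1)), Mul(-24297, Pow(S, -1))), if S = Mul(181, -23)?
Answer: Rational(886290135, 148748153) ≈ 5.9583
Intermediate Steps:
S = -4163
Add(Mul(Pow(Add(Function('l')(-3, 3), 90), 2), Pow(d, -1)), Mul(-24297, Pow(S, -1))) = Add(Mul(Pow(Add(Mul(-8, 3), 90), 2), Pow(35731, -1)), Mul(-24297, Pow(-4163, -1))) = Add(Mul(Pow(Add(-24, 90), 2), Rational(1, 35731)), Mul(-24297, Rational(-1, 4163))) = Add(Mul(Pow(66, 2), Rational(1, 35731)), Rational(24297, 4163)) = Add(Mul(4356, Rational(1, 35731)), Rational(24297, 4163)) = Add(Rational(4356, 35731), Rational(24297, 4163)) = Rational(886290135, 148748153)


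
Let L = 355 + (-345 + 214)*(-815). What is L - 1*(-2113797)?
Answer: 2220917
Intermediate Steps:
L = 107120 (L = 355 - 131*(-815) = 355 + 106765 = 107120)
L - 1*(-2113797) = 107120 - 1*(-2113797) = 107120 + 2113797 = 2220917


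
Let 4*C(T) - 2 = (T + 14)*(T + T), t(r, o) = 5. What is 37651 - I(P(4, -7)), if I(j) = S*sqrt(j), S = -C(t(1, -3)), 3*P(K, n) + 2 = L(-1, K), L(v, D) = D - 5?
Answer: 37651 + 48*I ≈ 37651.0 + 48.0*I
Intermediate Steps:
L(v, D) = -5 + D
C(T) = 1/2 + T*(14 + T)/2 (C(T) = 1/2 + ((T + 14)*(T + T))/4 = 1/2 + ((14 + T)*(2*T))/4 = 1/2 + (2*T*(14 + T))/4 = 1/2 + T*(14 + T)/2)
P(K, n) = -7/3 + K/3 (P(K, n) = -2/3 + (-5 + K)/3 = -2/3 + (-5/3 + K/3) = -7/3 + K/3)
S = -48 (S = -(1/2 + (1/2)*5**2 + 7*5) = -(1/2 + (1/2)*25 + 35) = -(1/2 + 25/2 + 35) = -1*48 = -48)
I(j) = -48*sqrt(j)
37651 - I(P(4, -7)) = 37651 - (-48)*sqrt(-7/3 + (1/3)*4) = 37651 - (-48)*sqrt(-7/3 + 4/3) = 37651 - (-48)*sqrt(-1) = 37651 - (-48)*I = 37651 + 48*I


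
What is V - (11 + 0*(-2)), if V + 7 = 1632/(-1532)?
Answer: -7302/383 ≈ -19.065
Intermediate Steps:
V = -3089/383 (V = -7 + 1632/(-1532) = -7 + 1632*(-1/1532) = -7 - 408/383 = -3089/383 ≈ -8.0653)
V - (11 + 0*(-2)) = -3089/383 - (11 + 0*(-2)) = -3089/383 - (11 + 0) = -3089/383 - 1*11 = -3089/383 - 11 = -7302/383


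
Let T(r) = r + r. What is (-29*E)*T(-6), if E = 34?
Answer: 11832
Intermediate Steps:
T(r) = 2*r
(-29*E)*T(-6) = (-29*34)*(2*(-6)) = -986*(-12) = 11832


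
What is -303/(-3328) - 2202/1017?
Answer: -2340035/1128192 ≈ -2.0741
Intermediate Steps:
-303/(-3328) - 2202/1017 = -303*(-1/3328) - 2202*1/1017 = 303/3328 - 734/339 = -2340035/1128192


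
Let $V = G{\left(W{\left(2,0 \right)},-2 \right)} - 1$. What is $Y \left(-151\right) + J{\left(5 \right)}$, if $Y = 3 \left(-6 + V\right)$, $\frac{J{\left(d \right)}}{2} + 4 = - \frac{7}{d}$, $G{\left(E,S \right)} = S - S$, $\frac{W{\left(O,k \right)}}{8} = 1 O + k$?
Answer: $\frac{15801}{5} \approx 3160.2$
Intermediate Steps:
$W{\left(O,k \right)} = 8 O + 8 k$ ($W{\left(O,k \right)} = 8 \left(1 O + k\right) = 8 \left(O + k\right) = 8 O + 8 k$)
$G{\left(E,S \right)} = 0$
$V = -1$ ($V = 0 - 1 = -1$)
$J{\left(d \right)} = -8 - \frac{14}{d}$ ($J{\left(d \right)} = -8 + 2 \left(- \frac{7}{d}\right) = -8 - \frac{14}{d}$)
$Y = -21$ ($Y = 3 \left(-6 - 1\right) = 3 \left(-7\right) = -21$)
$Y \left(-151\right) + J{\left(5 \right)} = \left(-21\right) \left(-151\right) - \left(8 + \frac{14}{5}\right) = 3171 - \frac{54}{5} = \frac{15801}{5}$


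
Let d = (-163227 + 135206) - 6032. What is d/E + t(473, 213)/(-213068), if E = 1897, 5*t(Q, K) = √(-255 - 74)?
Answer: -34053/1897 - I*√329/1065340 ≈ -17.951 - 1.7026e-5*I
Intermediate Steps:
t(Q, K) = I*√329/5 (t(Q, K) = √(-255 - 74)/5 = √(-329)/5 = (I*√329)/5 = I*√329/5)
d = -34053 (d = -28021 - 6032 = -34053)
d/E + t(473, 213)/(-213068) = -34053/1897 + (I*√329/5)/(-213068) = -34053*1/1897 + (I*√329/5)*(-1/213068) = -34053/1897 - I*√329/1065340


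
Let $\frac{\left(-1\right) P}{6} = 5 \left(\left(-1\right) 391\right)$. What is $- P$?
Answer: $-11730$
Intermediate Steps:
$P = 11730$ ($P = - 6 \cdot 5 \left(\left(-1\right) 391\right) = - 6 \cdot 5 \left(-391\right) = \left(-6\right) \left(-1955\right) = 11730$)
$- P = \left(-1\right) 11730 = -11730$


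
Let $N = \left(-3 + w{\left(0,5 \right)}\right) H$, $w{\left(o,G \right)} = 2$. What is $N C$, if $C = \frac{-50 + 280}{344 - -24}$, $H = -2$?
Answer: $\frac{5}{4} \approx 1.25$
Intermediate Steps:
$N = 2$ ($N = \left(-3 + 2\right) \left(-2\right) = \left(-1\right) \left(-2\right) = 2$)
$C = \frac{5}{8}$ ($C = \frac{230}{344 + 24} = \frac{230}{368} = 230 \cdot \frac{1}{368} = \frac{5}{8} \approx 0.625$)
$N C = 2 \cdot \frac{5}{8} = \frac{5}{4}$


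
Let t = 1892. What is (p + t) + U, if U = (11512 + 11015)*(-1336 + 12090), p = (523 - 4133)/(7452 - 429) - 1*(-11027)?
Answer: 1701450105761/7023 ≈ 2.4227e+8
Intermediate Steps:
p = 77439011/7023 (p = -3610/7023 + 11027 = 77439011/7023 ≈ 11026.)
U = 242255358 (U = 22527*10754 = 242255358)
(p + t) + U = (77439011/7023 + 1892) + 242255358 = 90726527/7023 + 242255358 = 1701450105761/7023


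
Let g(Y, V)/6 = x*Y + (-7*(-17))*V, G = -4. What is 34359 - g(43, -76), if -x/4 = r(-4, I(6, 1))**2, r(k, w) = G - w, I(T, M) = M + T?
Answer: 213495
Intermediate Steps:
r(k, w) = -4 - w
x = -484 (x = -4*(-4 - (1 + 6))**2 = -4*(-4 - 1*7)**2 = -4*(-4 - 7)**2 = -4*(-11)**2 = -4*121 = -484)
g(Y, V) = -2904*Y + 714*V (g(Y, V) = 6*(-484*Y + (-7*(-17))*V) = 6*(-484*Y + 119*V) = -2904*Y + 714*V)
34359 - g(43, -76) = 34359 - (-2904*43 + 714*(-76)) = 34359 - (-124872 - 54264) = 34359 - 1*(-179136) = 34359 + 179136 = 213495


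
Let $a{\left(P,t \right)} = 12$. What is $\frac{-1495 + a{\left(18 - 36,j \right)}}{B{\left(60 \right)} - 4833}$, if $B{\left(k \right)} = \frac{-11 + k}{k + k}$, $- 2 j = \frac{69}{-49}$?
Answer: $\frac{177960}{579911} \approx 0.30687$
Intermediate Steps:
$j = \frac{69}{98}$ ($j = - \frac{69 \frac{1}{-49}}{2} = - \frac{69 \left(- \frac{1}{49}\right)}{2} = \left(- \frac{1}{2}\right) \left(- \frac{69}{49}\right) = \frac{69}{98} \approx 0.70408$)
$B{\left(k \right)} = \frac{-11 + k}{2 k}$
$\frac{-1495 + a{\left(18 - 36,j \right)}}{B{\left(60 \right)} - 4833} = \frac{-1495 + 12}{\frac{-11 + 60}{2 \cdot 60} - 4833} = - \frac{1483}{\frac{1}{2} \cdot \frac{1}{60} \cdot 49 - 4833} = - \frac{1483}{\frac{49}{120} - 4833} = - \frac{1483}{- \frac{579911}{120}} = \left(-1483\right) \left(- \frac{120}{579911}\right) = \frac{177960}{579911}$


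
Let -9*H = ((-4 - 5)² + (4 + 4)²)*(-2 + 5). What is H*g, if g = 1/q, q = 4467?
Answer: -145/13401 ≈ -0.010820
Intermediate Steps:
g = 1/4467 ≈ 0.00022386
H = -145/3 (H = -((-4 - 5)² + (4 + 4)²)*(-2 + 5)/9 = -((-9)² + 8²)*3/9 = -(81 + 64)*3/9 = -145*3/9 = -⅑*435 = -145/3 ≈ -48.333)
H*g = -145/3*1/4467 = -145/13401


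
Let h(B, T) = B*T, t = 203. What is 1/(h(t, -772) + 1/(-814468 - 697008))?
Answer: -1511476/236872472817 ≈ -6.3810e-6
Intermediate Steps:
1/(h(t, -772) + 1/(-814468 - 697008)) = 1/(203*(-772) + 1/(-814468 - 697008)) = 1/(-156716 + 1/(-1511476)) = 1/(-156716 - 1/1511476) = 1/(-236872472817/1511476) = -1511476/236872472817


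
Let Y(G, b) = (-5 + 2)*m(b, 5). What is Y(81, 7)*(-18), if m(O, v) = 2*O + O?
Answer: 1134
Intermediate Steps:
m(O, v) = 3*O
Y(G, b) = -9*b (Y(G, b) = (-5 + 2)*(3*b) = -9*b)
Y(81, 7)*(-18) = -9*7*(-18) = -63*(-18) = 1134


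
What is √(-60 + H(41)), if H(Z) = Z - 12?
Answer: I*√31 ≈ 5.5678*I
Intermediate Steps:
H(Z) = -12 + Z
√(-60 + H(41)) = √(-60 + (-12 + 41)) = √(-60 + 29) = √(-31) = I*√31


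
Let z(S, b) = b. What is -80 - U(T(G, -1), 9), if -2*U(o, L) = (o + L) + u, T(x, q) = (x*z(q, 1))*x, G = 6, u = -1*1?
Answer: -58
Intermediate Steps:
u = -1
T(x, q) = x² (T(x, q) = (x*1)*x = x*x = x²)
U(o, L) = ½ - L/2 - o/2 (U(o, L) = -((o + L) - 1)/2 = -((L + o) - 1)/2 = -(-1 + L + o)/2 = ½ - L/2 - o/2)
-80 - U(T(G, -1), 9) = -80 - (½ - ½*9 - ½*6²) = -80 - (½ - 9/2 - ½*36) = -80 - (½ - 9/2 - 18) = -80 - 1*(-22) = -80 + 22 = -58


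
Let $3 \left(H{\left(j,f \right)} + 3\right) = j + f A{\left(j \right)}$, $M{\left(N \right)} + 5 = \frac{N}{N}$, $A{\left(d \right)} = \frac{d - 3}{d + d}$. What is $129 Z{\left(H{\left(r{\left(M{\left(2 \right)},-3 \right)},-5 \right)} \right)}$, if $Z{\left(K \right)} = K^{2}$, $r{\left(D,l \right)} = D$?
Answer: $\frac{830803}{192} \approx 4327.1$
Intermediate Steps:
$A{\left(d \right)} = \frac{-3 + d}{2 d}$
$M{\left(N \right)} = -4$ ($M{\left(N \right)} = -5 + \frac{N}{N} = -5 + 1 = -4$)
$H{\left(j,f \right)} = -3 + \frac{j}{3} + \frac{f \left(-3 + j\right)}{6 j}$ ($H{\left(j,f \right)} = -3 + \frac{j + f \frac{-3 + j}{2 j}}{3} = -3 + \frac{j + \frac{f \left(-3 + j\right)}{2 j}}{3} = -3 + \left(\frac{j}{3} + \frac{f \left(-3 + j\right)}{6 j}\right) = -3 + \frac{j}{3} + \frac{f \left(-3 + j\right)}{6 j}$)
$129 Z{\left(H{\left(r{\left(M{\left(2 \right)},-3 \right)},-5 \right)} \right)} = 129 \left(-3 + \frac{1}{3} \left(-4\right) + \frac{1}{6} \left(-5\right) - - \frac{5}{2 \left(-4\right)}\right)^{2} = 129 \left(-3 - \frac{4}{3} - \frac{5}{6} - \left(- \frac{5}{2}\right) \left(- \frac{1}{4}\right)\right)^{2} = 129 \left(-3 - \frac{4}{3} - \frac{5}{6} - \frac{5}{8}\right)^{2} = 129 \left(- \frac{139}{24}\right)^{2} = 129 \cdot \frac{19321}{576} = \frac{830803}{192}$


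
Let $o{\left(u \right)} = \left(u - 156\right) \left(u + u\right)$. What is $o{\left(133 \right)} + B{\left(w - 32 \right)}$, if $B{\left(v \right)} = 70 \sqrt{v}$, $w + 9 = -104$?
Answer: $-6118 + 70 i \sqrt{145} \approx -6118.0 + 842.91 i$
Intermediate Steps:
$w = -113$ ($w = -9 - 104 = -113$)
$o{\left(u \right)} = 2 u \left(-156 + u\right)$ ($o{\left(u \right)} = \left(-156 + u\right) 2 u = 2 u \left(-156 + u\right)$)
$o{\left(133 \right)} + B{\left(w - 32 \right)} = 2 \cdot 133 \left(-156 + 133\right) + 70 \sqrt{-113 - 32} = 2 \cdot 133 \left(-23\right) + 70 \sqrt{-145} = -6118 + 70 i \sqrt{145}$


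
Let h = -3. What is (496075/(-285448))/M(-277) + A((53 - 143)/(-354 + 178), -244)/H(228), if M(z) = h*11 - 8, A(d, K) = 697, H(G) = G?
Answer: 2067588149/667091976 ≈ 3.0994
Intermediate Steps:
M(z) = -41 (M(z) = -3*11 - 8 = -33 - 8 = -41)
(496075/(-285448))/M(-277) + A((53 - 143)/(-354 + 178), -244)/H(228) = (496075/(-285448))/(-41) + 697/228 = (496075*(-1/285448))*(-1/41) + 697*(1/228) = -496075/285448*(-1/41) + 697/228 = 496075/11703368 + 697/228 = 2067588149/667091976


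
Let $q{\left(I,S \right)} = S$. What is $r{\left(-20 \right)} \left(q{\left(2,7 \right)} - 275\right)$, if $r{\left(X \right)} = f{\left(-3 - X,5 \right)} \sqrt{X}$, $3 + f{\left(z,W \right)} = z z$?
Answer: $- 153296 i \sqrt{5} \approx - 3.4278 \cdot 10^{5} i$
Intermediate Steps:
$f{\left(z,W \right)} = -3 + z^{2}$ ($f{\left(z,W \right)} = -3 + z z = -3 + z^{2}$)
$r{\left(X \right)} = \sqrt{X} \left(-3 + \left(-3 - X\right)^{2}\right)$ ($r{\left(X \right)} = \left(-3 + \left(-3 - X\right)^{2}\right) \sqrt{X} = \sqrt{X} \left(-3 + \left(-3 - X\right)^{2}\right)$)
$r{\left(-20 \right)} \left(q{\left(2,7 \right)} - 275\right) = \sqrt{-20} \left(-3 + \left(3 - 20\right)^{2}\right) \left(7 - 275\right) = 2 i \sqrt{5} \left(-3 + \left(-17\right)^{2}\right) \left(-268\right) = 2 i \sqrt{5} \left(-3 + 289\right) \left(-268\right) = 2 i \sqrt{5} \cdot 286 \left(-268\right) = 572 i \sqrt{5} \left(-268\right) = - 153296 i \sqrt{5}$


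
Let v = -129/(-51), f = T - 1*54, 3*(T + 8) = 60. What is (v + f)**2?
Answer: 450241/289 ≈ 1557.9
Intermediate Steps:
T = 12 (T = -8 + (1/3)*60 = -8 + 20 = 12)
f = -42 (f = 12 - 1*54 = 12 - 54 = -42)
v = 43/17 (v = -129*(-1/51) = 43/17 ≈ 2.5294)
(v + f)**2 = (43/17 - 42)**2 = (-671/17)**2 = 450241/289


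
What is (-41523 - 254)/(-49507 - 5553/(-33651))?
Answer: 156204203/185106056 ≈ 0.84386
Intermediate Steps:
(-41523 - 254)/(-49507 - 5553/(-33651)) = -41777/(-49507 - 5553*(-1/33651)) = -41777/(-49507 + 617/3739) = -41777/(-185106056/3739) = -41777*(-3739/185106056) = 156204203/185106056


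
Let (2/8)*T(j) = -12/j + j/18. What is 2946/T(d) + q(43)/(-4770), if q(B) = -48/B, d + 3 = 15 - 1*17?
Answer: 2265954253/6529335 ≈ 347.04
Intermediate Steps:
d = -5 (d = -3 + (15 - 1*17) = -3 + (15 - 17) = -3 - 2 = -5)
T(j) = -48/j + 2*j/9 (T(j) = 4*(-12/j + j/18) = -48/j + 2*j/9)
2946/T(d) + q(43)/(-4770) = 2946/(-48/(-5) + (2/9)*(-5)) - 48/43/(-4770) = 2946/(-48*(-⅕) - 10/9) - 48*1/43*(-1/4770) = 2946/(48/5 - 10/9) - 48/43*(-1/4770) = 2946/(382/45) + 8/34185 = 2946*(45/382) + 8/34185 = 66285/191 + 8/34185 = 2265954253/6529335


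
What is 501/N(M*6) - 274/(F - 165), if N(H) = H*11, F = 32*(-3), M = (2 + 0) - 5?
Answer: -8501/5742 ≈ -1.4805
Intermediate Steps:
M = -3 (M = 2 - 5 = -3)
F = -96
N(H) = 11*H
501/N(M*6) - 274/(F - 165) = 501/((11*(-3*6))) - 274/(-96 - 165) = 501/((11*(-18))) - 274/(-261) = 501/(-198) - 274*(-1/261) = 501*(-1/198) + 274/261 = -167/66 + 274/261 = -8501/5742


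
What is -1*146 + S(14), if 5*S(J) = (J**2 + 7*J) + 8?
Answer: -428/5 ≈ -85.600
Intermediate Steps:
S(J) = 8/5 + J**2/5 + 7*J/5 (S(J) = ((J**2 + 7*J) + 8)/5 = (8 + J**2 + 7*J)/5 = 8/5 + J**2/5 + 7*J/5)
-1*146 + S(14) = -1*146 + (8/5 + (1/5)*14**2 + (7/5)*14) = -146 + (8/5 + (1/5)*196 + 98/5) = -146 + (8/5 + 196/5 + 98/5) = -146 + 302/5 = -428/5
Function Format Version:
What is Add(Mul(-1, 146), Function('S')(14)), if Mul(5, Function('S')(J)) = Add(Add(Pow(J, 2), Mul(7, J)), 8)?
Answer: Rational(-428, 5) ≈ -85.600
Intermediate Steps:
Function('S')(J) = Add(Rational(8, 5), Mul(Rational(1, 5), Pow(J, 2)), Mul(Rational(7, 5), J)) (Function('S')(J) = Mul(Rational(1, 5), Add(Add(Pow(J, 2), Mul(7, J)), 8)) = Mul(Rational(1, 5), Add(8, Pow(J, 2), Mul(7, J))) = Add(Rational(8, 5), Mul(Rational(1, 5), Pow(J, 2)), Mul(Rational(7, 5), J)))
Add(Mul(-1, 146), Function('S')(14)) = Add(Mul(-1, 146), Add(Rational(8, 5), Mul(Rational(1, 5), Pow(14, 2)), Mul(Rational(7, 5), 14))) = Add(-146, Add(Rational(8, 5), Mul(Rational(1, 5), 196), Rational(98, 5))) = Add(-146, Add(Rational(8, 5), Rational(196, 5), Rational(98, 5))) = Add(-146, Rational(302, 5)) = Rational(-428, 5)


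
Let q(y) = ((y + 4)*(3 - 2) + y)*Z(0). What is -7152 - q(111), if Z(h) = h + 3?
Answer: -7830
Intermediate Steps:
Z(h) = 3 + h
q(y) = 12 + 6*y (q(y) = ((y + 4)*(3 - 2) + y)*(3 + 0) = ((4 + y)*1 + y)*3 = ((4 + y) + y)*3 = (4 + 2*y)*3 = 12 + 6*y)
-7152 - q(111) = -7152 - (12 + 6*111) = -7152 - (12 + 666) = -7152 - 1*678 = -7152 - 678 = -7830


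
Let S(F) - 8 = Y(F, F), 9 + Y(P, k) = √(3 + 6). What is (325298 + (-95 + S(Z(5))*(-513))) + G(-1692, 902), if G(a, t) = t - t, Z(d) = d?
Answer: 324177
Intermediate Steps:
G(a, t) = 0
Y(P, k) = -6 (Y(P, k) = -9 + √(3 + 6) = -9 + √9 = -9 + 3 = -6)
S(F) = 2 (S(F) = 8 - 6 = 2)
(325298 + (-95 + S(Z(5))*(-513))) + G(-1692, 902) = (325298 + (-95 + 2*(-513))) + 0 = (325298 + (-95 - 1026)) + 0 = (325298 - 1121) + 0 = 324177 + 0 = 324177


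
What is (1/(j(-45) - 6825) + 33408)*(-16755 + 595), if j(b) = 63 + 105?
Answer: -3593936408800/6657 ≈ -5.3987e+8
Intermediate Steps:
j(b) = 168
(1/(j(-45) - 6825) + 33408)*(-16755 + 595) = (1/(168 - 6825) + 33408)*(-16755 + 595) = (1/(-6657) + 33408)*(-16160) = (-1/6657 + 33408)*(-16160) = (222397055/6657)*(-16160) = -3593936408800/6657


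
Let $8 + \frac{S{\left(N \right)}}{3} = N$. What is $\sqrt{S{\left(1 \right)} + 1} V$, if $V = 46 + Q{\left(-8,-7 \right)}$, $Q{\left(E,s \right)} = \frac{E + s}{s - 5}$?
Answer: $\frac{189 i \sqrt{5}}{2} \approx 211.31 i$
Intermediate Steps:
$S{\left(N \right)} = -24 + 3 N$
$Q{\left(E,s \right)} = \frac{E + s}{-5 + s}$
$V = \frac{189}{4}$ ($V = 46 + \frac{-8 - 7}{-5 - 7} = 46 + \frac{1}{-12} \left(-15\right) = 46 - - \frac{5}{4} = 46 + \frac{5}{4} = \frac{189}{4} \approx 47.25$)
$\sqrt{S{\left(1 \right)} + 1} V = \sqrt{\left(-24 + 3 \cdot 1\right) + 1} \cdot \frac{189}{4} = \sqrt{\left(-24 + 3\right) + 1} \cdot \frac{189}{4} = \sqrt{-21 + 1} \cdot \frac{189}{4} = \sqrt{-20} \cdot \frac{189}{4} = 2 i \sqrt{5} \cdot \frac{189}{4} = \frac{189 i \sqrt{5}}{2}$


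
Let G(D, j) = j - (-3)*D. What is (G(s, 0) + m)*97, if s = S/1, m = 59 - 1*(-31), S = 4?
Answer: 9894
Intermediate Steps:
m = 90 (m = 59 + 31 = 90)
s = 4 (s = 4/1 = 4*1 = 4)
G(D, j) = j + 3*D
(G(s, 0) + m)*97 = ((0 + 3*4) + 90)*97 = ((0 + 12) + 90)*97 = (12 + 90)*97 = 102*97 = 9894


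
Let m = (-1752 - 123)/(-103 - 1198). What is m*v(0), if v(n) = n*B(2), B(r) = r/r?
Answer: 0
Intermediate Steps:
B(r) = 1
m = 1875/1301 (m = -1875/(-1301) = -1875*(-1/1301) = 1875/1301 ≈ 1.4412)
v(n) = n (v(n) = n*1 = n)
m*v(0) = (1875/1301)*0 = 0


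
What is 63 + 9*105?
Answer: 1008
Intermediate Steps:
63 + 9*105 = 63 + 945 = 1008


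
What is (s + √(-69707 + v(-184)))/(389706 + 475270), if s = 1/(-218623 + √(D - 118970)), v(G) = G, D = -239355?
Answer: (-I - 218623*√69891 + 5*I*√1001747703)/(864976*(5*√14333 + 218623*I)) ≈ -5.2882e-12 + 0.00030564*I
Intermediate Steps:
s = 1/(-218623 + 5*I*√14333) (s = 1/(-218623 + √(-239355 - 118970)) = 1/(-218623 + √(-358325)) = 1/(-218623 + 5*I*√14333) ≈ -4.5741e-6 - 1.252e-8*I)
(s + √(-69707 + v(-184)))/(389706 + 475270) = ((-218623/47796374454 - 5*I*√14333/47796374454) + √(-69707 - 184))/(389706 + 475270) = ((-218623/47796374454 - 5*I*√14333/47796374454) + √(-69891))/864976 = ((-218623/47796374454 - 5*I*√14333/47796374454) + I*√69891)*(1/864976) = (-218623/47796374454 + I*√69891 - 5*I*√14333/47796374454)*(1/864976) = -218623/41342716789723104 - 5*I*√14333/41342716789723104 + I*√69891/864976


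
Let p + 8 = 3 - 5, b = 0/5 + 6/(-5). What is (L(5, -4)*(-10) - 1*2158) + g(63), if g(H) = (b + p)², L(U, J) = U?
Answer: -52064/25 ≈ -2082.6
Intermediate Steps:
b = -6/5 (b = 0*(⅕) + 6*(-⅕) = 0 - 6/5 = -6/5 ≈ -1.2000)
p = -10 (p = -8 + (3 - 5) = -8 - 2 = -10)
g(H) = 3136/25 (g(H) = (-6/5 - 10)² = (-56/5)² = 3136/25)
(L(5, -4)*(-10) - 1*2158) + g(63) = (5*(-10) - 1*2158) + 3136/25 = (-50 - 2158) + 3136/25 = -2208 + 3136/25 = -52064/25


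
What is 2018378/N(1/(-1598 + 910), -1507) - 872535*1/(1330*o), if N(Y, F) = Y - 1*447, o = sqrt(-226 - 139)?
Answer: -1388644064/307537 + 174507*I*sqrt(365)/97090 ≈ -4515.4 + 34.339*I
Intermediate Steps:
o = I*sqrt(365) (o = sqrt(-365) = I*sqrt(365) ≈ 19.105*I)
N(Y, F) = -447 + Y (N(Y, F) = Y - 447 = -447 + Y)
2018378/N(1/(-1598 + 910), -1507) - 872535*1/(1330*o) = 2018378/(-447 + 1/(-1598 + 910)) - 872535*(-I*sqrt(365)/485450) = 2018378/(-447 + 1/(-688)) - 872535*(-I*sqrt(365)/485450) = 2018378/(-447 - 1/688) - (-174507)*I*sqrt(365)/97090 = 2018378/(-307537/688) + 174507*I*sqrt(365)/97090 = 2018378*(-688/307537) + 174507*I*sqrt(365)/97090 = -1388644064/307537 + 174507*I*sqrt(365)/97090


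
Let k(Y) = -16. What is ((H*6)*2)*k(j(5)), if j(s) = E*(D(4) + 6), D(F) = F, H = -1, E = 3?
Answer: 192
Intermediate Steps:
j(s) = 30 (j(s) = 3*(4 + 6) = 3*10 = 30)
((H*6)*2)*k(j(5)) = (-1*6*2)*(-16) = -6*2*(-16) = -12*(-16) = 192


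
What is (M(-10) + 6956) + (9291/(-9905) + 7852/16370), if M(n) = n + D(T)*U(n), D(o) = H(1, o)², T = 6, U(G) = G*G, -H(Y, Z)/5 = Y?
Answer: 153154593349/16214485 ≈ 9445.5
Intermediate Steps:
H(Y, Z) = -5*Y
U(G) = G²
D(o) = 25 (D(o) = (-5*1)² = (-5)² = 25)
M(n) = n + 25*n²
(M(-10) + 6956) + (9291/(-9905) + 7852/16370) = (-10*(1 + 25*(-10)) + 6956) + (9291/(-9905) + 7852/16370) = (-10*(1 - 250) + 6956) + (9291*(-1/9905) + 7852*(1/16370)) = (-10*(-249) + 6956) + (-9291/9905 + 3926/8185) = (2490 + 6956) - 7431961/16214485 = 9446 - 7431961/16214485 = 153154593349/16214485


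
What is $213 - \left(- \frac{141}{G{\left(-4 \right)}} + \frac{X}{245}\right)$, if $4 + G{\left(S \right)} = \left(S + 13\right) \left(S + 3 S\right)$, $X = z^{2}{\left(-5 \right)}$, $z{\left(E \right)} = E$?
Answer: $\frac{1537027}{7252} \approx 211.95$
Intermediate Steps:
$X = 25$ ($X = \left(-5\right)^{2} = 25$)
$G{\left(S \right)} = -4 + 4 S \left(13 + S\right)$ ($G{\left(S \right)} = -4 + \left(S + 13\right) \left(S + 3 S\right) = -4 + \left(13 + S\right) 4 S = -4 + 4 S \left(13 + S\right)$)
$213 - \left(- \frac{141}{G{\left(-4 \right)}} + \frac{X}{245}\right) = 213 - \left(- \frac{141}{-4 + 4 \left(-4\right)^{2} + 52 \left(-4\right)} + \frac{25}{245}\right) = 213 - \left(- \frac{141}{-4 + 4 \cdot 16 - 208} + 25 \cdot \frac{1}{245}\right) = 213 - \left(- \frac{141}{-4 + 64 - 208} + \frac{5}{49}\right) = 213 - \left(- \frac{141}{-148} + \frac{5}{49}\right) = 213 - \left(\left(-141\right) \left(- \frac{1}{148}\right) + \frac{5}{49}\right) = 213 - \left(\frac{141}{148} + \frac{5}{49}\right) = 213 - \frac{7649}{7252} = \frac{1537027}{7252}$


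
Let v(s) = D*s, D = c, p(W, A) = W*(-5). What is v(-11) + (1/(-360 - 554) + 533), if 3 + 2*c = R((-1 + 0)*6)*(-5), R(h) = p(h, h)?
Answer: 628146/457 ≈ 1374.5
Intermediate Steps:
p(W, A) = -5*W
R(h) = -5*h
c = -153/2 (c = -3/2 + (-5*(-1 + 0)*6*(-5))/2 = -3/2 + (-(-5)*6*(-5))/2 = -3/2 + (-5*(-6)*(-5))/2 = -3/2 + (30*(-5))/2 = -3/2 + (½)*(-150) = -3/2 - 75 = -153/2 ≈ -76.500)
D = -153/2 ≈ -76.500
v(s) = -153*s/2
v(-11) + (1/(-360 - 554) + 533) = -153/2*(-11) + (1/(-360 - 554) + 533) = 1683/2 + (1/(-914) + 533) = 1683/2 + (-1/914 + 533) = 1683/2 + 487161/914 = 628146/457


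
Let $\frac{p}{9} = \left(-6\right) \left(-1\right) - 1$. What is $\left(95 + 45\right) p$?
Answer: $6300$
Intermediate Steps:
$p = 45$ ($p = 9 \left(\left(-6\right) \left(-1\right) - 1\right) = 9 \left(6 - 1\right) = 9 \cdot 5 = 45$)
$\left(95 + 45\right) p = \left(95 + 45\right) 45 = 140 \cdot 45 = 6300$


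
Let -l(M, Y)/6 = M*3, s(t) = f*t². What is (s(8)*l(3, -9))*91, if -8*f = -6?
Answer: -235872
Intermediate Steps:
f = ¾ (f = -⅛*(-6) = ¾ ≈ 0.75000)
s(t) = 3*t²/4
l(M, Y) = -18*M (l(M, Y) = -6*M*3 = -18*M)
(s(8)*l(3, -9))*91 = (((¾)*8²)*(-18*3))*91 = (((¾)*64)*(-54))*91 = (48*(-54))*91 = -2592*91 = -235872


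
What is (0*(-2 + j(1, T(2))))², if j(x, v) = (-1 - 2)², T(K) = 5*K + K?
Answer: 0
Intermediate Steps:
T(K) = 6*K
j(x, v) = 9 (j(x, v) = (-3)² = 9)
(0*(-2 + j(1, T(2))))² = (0*(-2 + 9))² = (0*7)² = 0² = 0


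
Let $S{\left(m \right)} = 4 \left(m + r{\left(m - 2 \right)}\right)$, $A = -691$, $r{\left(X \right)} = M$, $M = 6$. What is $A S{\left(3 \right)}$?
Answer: $-24876$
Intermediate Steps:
$r{\left(X \right)} = 6$
$S{\left(m \right)} = 24 + 4 m$ ($S{\left(m \right)} = 4 \left(m + 6\right) = 4 \left(6 + m\right) = 24 + 4 m$)
$A S{\left(3 \right)} = - 691 \left(24 + 4 \cdot 3\right) = - 691 \left(24 + 12\right) = \left(-691\right) 36 = -24876$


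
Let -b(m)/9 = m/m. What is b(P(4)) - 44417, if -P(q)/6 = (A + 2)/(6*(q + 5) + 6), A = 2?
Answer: -44426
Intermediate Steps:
P(q) = -24/(36 + 6*q) (P(q) = -6*(2 + 2)/(6*(q + 5) + 6) = -24/(6*(5 + q) + 6) = -24/((30 + 6*q) + 6) = -24/(36 + 6*q))
b(m) = -9 (b(m) = -9*m/m = -9*1 = -9)
b(P(4)) - 44417 = -9 - 44417 = -44426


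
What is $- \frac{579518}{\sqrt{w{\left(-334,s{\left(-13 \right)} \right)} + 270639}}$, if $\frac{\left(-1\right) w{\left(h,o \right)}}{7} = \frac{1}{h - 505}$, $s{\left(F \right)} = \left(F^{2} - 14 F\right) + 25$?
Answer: $- \frac{289759 \sqrt{11906780087}}{28383266} \approx -1114.0$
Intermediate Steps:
$s{\left(F \right)} = 25 + F^{2} - 14 F$
$w{\left(h,o \right)} = - \frac{7}{-505 + h}$ ($w{\left(h,o \right)} = - \frac{7}{h - 505} = - \frac{7}{-505 + h}$)
$- \frac{579518}{\sqrt{w{\left(-334,s{\left(-13 \right)} \right)} + 270639}} = - \frac{579518}{\sqrt{- \frac{7}{-505 - 334} + 270639}} = - \frac{579518}{\sqrt{- \frac{7}{-839} + 270639}} = - \frac{579518}{\sqrt{\left(-7\right) \left(- \frac{1}{839}\right) + 270639}} = - \frac{579518}{\sqrt{\frac{7}{839} + 270639}} = - \frac{579518}{\sqrt{\frac{227066128}{839}}} = - \frac{579518}{\frac{4}{839} \sqrt{11906780087}} = - 579518 \frac{\sqrt{11906780087}}{56766532} = - \frac{289759 \sqrt{11906780087}}{28383266}$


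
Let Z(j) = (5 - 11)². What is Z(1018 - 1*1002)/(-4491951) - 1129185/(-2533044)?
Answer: 563572500039/1264256614316 ≈ 0.44577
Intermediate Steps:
Z(j) = 36 (Z(j) = (-6)² = 36)
Z(1018 - 1*1002)/(-4491951) - 1129185/(-2533044) = 36/(-4491951) - 1129185/(-2533044) = 36*(-1/4491951) - 1129185*(-1/2533044) = -12/1497317 + 376395/844348 = 563572500039/1264256614316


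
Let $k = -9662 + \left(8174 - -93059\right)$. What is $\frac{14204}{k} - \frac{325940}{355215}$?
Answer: $- \frac{4960235576}{6505478553} \approx -0.76247$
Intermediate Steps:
$k = 91571$ ($k = -9662 + \left(8174 + 93059\right) = -9662 + 101233 = 91571$)
$\frac{14204}{k} - \frac{325940}{355215} = \frac{14204}{91571} - \frac{325940}{355215} = 14204 \cdot \frac{1}{91571} - \frac{65188}{71043} = \frac{14204}{91571} - \frac{65188}{71043} = - \frac{4960235576}{6505478553}$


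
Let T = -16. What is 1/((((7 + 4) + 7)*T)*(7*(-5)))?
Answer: 1/10080 ≈ 9.9206e-5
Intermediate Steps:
1/((((7 + 4) + 7)*T)*(7*(-5))) = 1/((((7 + 4) + 7)*(-16))*(7*(-5))) = 1/(((11 + 7)*(-16))*(-35)) = 1/((18*(-16))*(-35)) = 1/(-288*(-35)) = 1/10080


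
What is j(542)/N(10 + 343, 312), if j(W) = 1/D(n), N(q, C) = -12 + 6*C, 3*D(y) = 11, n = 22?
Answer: 1/6820 ≈ 0.00014663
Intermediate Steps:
D(y) = 11/3 (D(y) = (1/3)*11 = 11/3)
j(W) = 3/11 (j(W) = 1/(11/3) = 3/11)
j(542)/N(10 + 343, 312) = 3/(11*(-12 + 6*312)) = 3/(11*(-12 + 1872)) = (3/11)/1860 = (3/11)*(1/1860) = 1/6820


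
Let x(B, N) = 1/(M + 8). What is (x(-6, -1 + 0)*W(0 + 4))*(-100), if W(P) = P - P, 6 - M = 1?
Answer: 0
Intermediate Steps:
M = 5 (M = 6 - 1*1 = 6 - 1 = 5)
W(P) = 0
x(B, N) = 1/13 (x(B, N) = 1/(5 + 8) = 1/13)
(x(-6, -1 + 0)*W(0 + 4))*(-100) = ((1/13)*0)*(-100) = 0*(-100) = 0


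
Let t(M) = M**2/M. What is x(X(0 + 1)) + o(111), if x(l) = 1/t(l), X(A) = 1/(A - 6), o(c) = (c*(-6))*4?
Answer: -2669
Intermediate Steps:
o(c) = -24*c (o(c) = -6*c*4 = -24*c)
X(A) = 1/(-6 + A)
t(M) = M
x(l) = 1/l
x(X(0 + 1)) + o(111) = 1/(1/(-6 + (0 + 1))) - 24*111 = 1/(1/(-6 + 1)) - 2664 = 1/(1/(-5)) - 2664 = 1/(-1/5) - 2664 = -5 - 2664 = -2669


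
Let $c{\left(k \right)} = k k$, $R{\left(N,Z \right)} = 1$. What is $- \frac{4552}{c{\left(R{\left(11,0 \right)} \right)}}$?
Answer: $-4552$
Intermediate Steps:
$c{\left(k \right)} = k^{2}$
$- \frac{4552}{c{\left(R{\left(11,0 \right)} \right)}} = - \frac{4552}{1^{2}} = - \frac{4552}{1} = \left(-4552\right) 1 = -4552$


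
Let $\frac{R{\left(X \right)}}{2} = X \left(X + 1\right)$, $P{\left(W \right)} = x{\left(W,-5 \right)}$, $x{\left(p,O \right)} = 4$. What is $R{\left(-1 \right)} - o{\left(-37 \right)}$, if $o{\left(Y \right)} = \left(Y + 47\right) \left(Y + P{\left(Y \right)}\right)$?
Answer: $330$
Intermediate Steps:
$P{\left(W \right)} = 4$
$R{\left(X \right)} = 2 X \left(1 + X\right)$ ($R{\left(X \right)} = 2 X \left(X + 1\right) = 2 X \left(1 + X\right)$)
$o{\left(Y \right)} = \left(4 + Y\right) \left(47 + Y\right)$ ($o{\left(Y \right)} = \left(Y + 47\right) \left(Y + 4\right) = \left(47 + Y\right) \left(4 + Y\right) = \left(4 + Y\right) \left(47 + Y\right)$)
$R{\left(-1 \right)} - o{\left(-37 \right)} = 2 \left(-1\right) \left(1 - 1\right) - \left(188 + \left(-37\right)^{2} + 51 \left(-37\right)\right) = 2 \left(-1\right) 0 - \left(188 + 1369 - 1887\right) = 0 - -330 = 0 + 330 = 330$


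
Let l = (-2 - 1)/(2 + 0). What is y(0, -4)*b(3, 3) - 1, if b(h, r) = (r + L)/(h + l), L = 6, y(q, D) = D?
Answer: -25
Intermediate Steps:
l = -3/2 ≈ -1.5000
b(h, r) = (6 + r)/(-3/2 + h) (b(h, r) = (r + 6)/(h - 3/2) = (6 + r)/(-3/2 + h))
y(0, -4)*b(3, 3) - 1 = -8*(6 + 3)/(-3 + 2*3) - 1 = -8*9/(-3 + 6) - 1 = -8*9/3 - 1 = -4*6 - 1 = -24 - 1 = -25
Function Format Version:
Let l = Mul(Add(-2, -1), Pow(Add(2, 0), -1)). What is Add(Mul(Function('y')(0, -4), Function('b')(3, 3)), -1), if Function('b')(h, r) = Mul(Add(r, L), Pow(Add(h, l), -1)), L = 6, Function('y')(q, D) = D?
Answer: -25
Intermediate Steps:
l = Rational(-3, 2) (l = Mul(-3, Pow(2, -1)) = Mul(-3, Rational(1, 2)) = Rational(-3, 2) ≈ -1.5000)
Function('b')(h, r) = Mul(Pow(Add(Rational(-3, 2), h), -1), Add(6, r)) (Function('b')(h, r) = Mul(Add(r, 6), Pow(Add(h, Rational(-3, 2)), -1)) = Mul(Add(6, r), Pow(Add(Rational(-3, 2), h), -1)) = Mul(Pow(Add(Rational(-3, 2), h), -1), Add(6, r)))
Add(Mul(Function('y')(0, -4), Function('b')(3, 3)), -1) = Add(Mul(-4, Mul(2, Pow(Add(-3, Mul(2, 3)), -1), Add(6, 3))), -1) = Add(Mul(-4, Mul(2, Pow(Add(-3, 6), -1), 9)), -1) = Add(Mul(-4, Mul(2, Pow(3, -1), 9)), -1) = Add(Mul(-4, Mul(2, Rational(1, 3), 9)), -1) = Add(Mul(-4, 6), -1) = Add(-24, -1) = -25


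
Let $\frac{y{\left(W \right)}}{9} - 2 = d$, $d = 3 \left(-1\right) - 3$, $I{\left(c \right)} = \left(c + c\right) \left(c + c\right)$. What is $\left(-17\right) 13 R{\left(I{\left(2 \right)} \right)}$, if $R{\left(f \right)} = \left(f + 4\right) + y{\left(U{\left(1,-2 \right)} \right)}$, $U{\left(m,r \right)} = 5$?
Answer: $3536$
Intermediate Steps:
$I{\left(c \right)} = 4 c^{2}$ ($I{\left(c \right)} = 2 c 2 c = 4 c^{2}$)
$d = -6$ ($d = -3 - 3 = -6$)
$y{\left(W \right)} = -36$ ($y{\left(W \right)} = 18 + 9 \left(-6\right) = 18 - 54 = -36$)
$R{\left(f \right)} = -32 + f$ ($R{\left(f \right)} = \left(f + 4\right) - 36 = \left(4 + f\right) - 36 = -32 + f$)
$\left(-17\right) 13 R{\left(I{\left(2 \right)} \right)} = \left(-17\right) 13 \left(-32 + 4 \cdot 2^{2}\right) = - 221 \left(-32 + 4 \cdot 4\right) = - 221 \left(-32 + 16\right) = \left(-221\right) \left(-16\right) = 3536$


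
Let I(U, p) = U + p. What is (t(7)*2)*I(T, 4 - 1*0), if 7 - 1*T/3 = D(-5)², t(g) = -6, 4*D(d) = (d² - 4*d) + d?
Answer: 3300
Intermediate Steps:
D(d) = -3*d/4 + d²/4 (D(d) = ((d² - 4*d) + d)/4 = (d² - 3*d)/4 = -3*d/4 + d²/4)
T = -279 (T = 21 - 3*25*(-3 - 5)²/16 = 21 - 3*((¼)*(-5)*(-8))² = 21 - 3*10² = 21 - 3*100 = 21 - 300 = -279)
(t(7)*2)*I(T, 4 - 1*0) = (-6*2)*(-279 + (4 - 1*0)) = -12*(-279 + (4 + 0)) = -12*(-279 + 4) = -12*(-275) = 3300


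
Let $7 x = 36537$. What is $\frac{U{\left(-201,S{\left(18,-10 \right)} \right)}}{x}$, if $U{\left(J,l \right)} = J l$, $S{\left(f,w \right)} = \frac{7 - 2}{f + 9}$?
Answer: $- \frac{2345}{328833} \approx -0.0071313$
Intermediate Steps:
$S{\left(f,w \right)} = \frac{5}{9 + f}$
$x = \frac{36537}{7}$ ($x = \frac{1}{7} \cdot 36537 = \frac{36537}{7} \approx 5219.6$)
$\frac{U{\left(-201,S{\left(18,-10 \right)} \right)}}{x} = \frac{\left(-201\right) \frac{5}{9 + 18}}{\frac{36537}{7}} = - 201 \cdot \frac{5}{27} \cdot \frac{7}{36537} = - 201 \cdot 5 \cdot \frac{1}{27} \cdot \frac{7}{36537} = \left(-201\right) \frac{5}{27} \cdot \frac{7}{36537} = \left(- \frac{335}{9}\right) \frac{7}{36537} = - \frac{2345}{328833}$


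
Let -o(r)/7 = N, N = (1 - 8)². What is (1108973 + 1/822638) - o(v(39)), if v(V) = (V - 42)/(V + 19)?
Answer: 912565495609/822638 ≈ 1.1093e+6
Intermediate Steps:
N = 49 (N = (-7)² = 49)
v(V) = (-42 + V)/(19 + V)
o(r) = -343 (o(r) = -7*49 = -343)
(1108973 + 1/822638) - o(v(39)) = (1108973 + 1/822638) - 1*(-343) = (1108973 + 1/822638) + 343 = 912283330775/822638 + 343 = 912565495609/822638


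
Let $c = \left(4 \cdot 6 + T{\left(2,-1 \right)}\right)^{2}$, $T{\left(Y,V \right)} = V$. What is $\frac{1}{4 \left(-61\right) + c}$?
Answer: $\frac{1}{285} \approx 0.0035088$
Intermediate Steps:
$c = 529$ ($c = \left(4 \cdot 6 - 1\right)^{2} = \left(24 - 1\right)^{2} = 23^{2} = 529$)
$\frac{1}{4 \left(-61\right) + c} = \frac{1}{4 \left(-61\right) + 529} = \frac{1}{-244 + 529} = \frac{1}{285}$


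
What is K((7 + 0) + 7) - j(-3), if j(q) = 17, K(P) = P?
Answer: -3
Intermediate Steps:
K((7 + 0) + 7) - j(-3) = ((7 + 0) + 7) - 1*17 = (7 + 7) - 17 = 14 - 17 = -3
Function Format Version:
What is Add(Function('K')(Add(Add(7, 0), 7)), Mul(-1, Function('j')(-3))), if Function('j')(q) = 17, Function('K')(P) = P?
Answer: -3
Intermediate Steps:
Add(Function('K')(Add(Add(7, 0), 7)), Mul(-1, Function('j')(-3))) = Add(Add(Add(7, 0), 7), Mul(-1, 17)) = Add(Add(7, 7), -17) = Add(14, -17) = -3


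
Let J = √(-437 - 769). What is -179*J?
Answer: -537*I*√134 ≈ -6216.2*I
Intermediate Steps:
J = 3*I*√134 (J = √(-1206) = 3*I*√134 ≈ 34.728*I)
-179*J = -537*I*√134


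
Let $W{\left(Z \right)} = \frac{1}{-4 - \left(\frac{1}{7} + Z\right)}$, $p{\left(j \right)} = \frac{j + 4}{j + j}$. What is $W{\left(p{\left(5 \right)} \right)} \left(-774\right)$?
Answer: $\frac{54180}{353} \approx 153.48$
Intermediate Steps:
$p{\left(j \right)} = \frac{4 + j}{2 j}$
$W{\left(Z \right)} = \frac{1}{- \frac{29}{7} - Z}$ ($W{\left(Z \right)} = \frac{1}{-4 - \left(\frac{1}{7} + Z\right)} = \frac{1}{- \frac{29}{7} - Z}$)
$W{\left(p{\left(5 \right)} \right)} \left(-774\right) = - \frac{7}{29 + 7 \frac{4 + 5}{2 \cdot 5}} \left(-774\right) = - \frac{7}{29 + 7 \cdot \frac{1}{2} \cdot \frac{1}{5} \cdot 9} \left(-774\right) = - \frac{7}{29 + 7 \cdot \frac{9}{10}} \left(-774\right) = - \frac{7}{29 + \frac{63}{10}} \left(-774\right) = - \frac{7}{\frac{353}{10}} \left(-774\right) = \left(-7\right) \frac{10}{353} \left(-774\right) = \left(- \frac{70}{353}\right) \left(-774\right) = \frac{54180}{353}$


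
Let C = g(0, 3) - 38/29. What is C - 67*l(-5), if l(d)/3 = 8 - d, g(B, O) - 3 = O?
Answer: -75641/29 ≈ -2608.3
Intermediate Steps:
g(B, O) = 3 + O
l(d) = 24 - 3*d (l(d) = 3*(8 - d) = 24 - 3*d)
C = 136/29 (C = (3 + 3) - 38/29 = 6 - 38/29 = 136/29 ≈ 4.6897)
C - 67*l(-5) = 136/29 - 67*(24 - 3*(-5)) = 136/29 - 67*(24 + 15) = 136/29 - 67*39 = 136/29 - 2613 = -75641/29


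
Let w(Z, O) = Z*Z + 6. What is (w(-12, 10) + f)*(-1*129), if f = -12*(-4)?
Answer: -25542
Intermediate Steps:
w(Z, O) = 6 + Z² (w(Z, O) = Z² + 6 = 6 + Z²)
f = 48
(w(-12, 10) + f)*(-1*129) = ((6 + (-12)²) + 48)*(-1*129) = ((6 + 144) + 48)*(-129) = (150 + 48)*(-129) = 198*(-129) = -25542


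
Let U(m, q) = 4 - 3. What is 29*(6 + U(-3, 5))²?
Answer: 1421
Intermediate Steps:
U(m, q) = 1
29*(6 + U(-3, 5))² = 29*(6 + 1)² = 29*7² = 29*49 = 1421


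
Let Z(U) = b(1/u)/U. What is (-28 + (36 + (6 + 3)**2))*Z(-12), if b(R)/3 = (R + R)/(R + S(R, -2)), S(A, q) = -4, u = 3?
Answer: 89/22 ≈ 4.0455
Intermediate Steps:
b(R) = 6*R/(-4 + R) (b(R) = 3*((R + R)/(R - 4)) = 3*((2*R)/(-4 + R)) = 3*(2*R/(-4 + R)) = 6*R/(-4 + R))
Z(U) = -6/(11*U) (Z(U) = (6/(3*(-4 + 1/3)))/U = (6*(1/3)/(-4 + 1/3))/U = (6*(1/3)/(-11/3))/U = (6*(1/3)*(-3/11))/U = -6/(11*U))
(-28 + (36 + (6 + 3)**2))*Z(-12) = (-28 + (36 + (6 + 3)**2))*(-6/11/(-12)) = (-28 + (36 + 9**2))*(-6/11*(-1/12)) = (-28 + (36 + 81))*(1/22) = (-28 + 117)*(1/22) = 89*(1/22) = 89/22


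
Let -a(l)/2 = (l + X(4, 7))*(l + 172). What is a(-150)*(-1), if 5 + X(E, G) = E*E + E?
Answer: -5940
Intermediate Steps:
X(E, G) = -5 + E + E² (X(E, G) = -5 + (E*E + E) = -5 + (E² + E) = -5 + (E + E²) = -5 + E + E²)
a(l) = -2*(15 + l)*(172 + l) (a(l) = -2*(l + (-5 + 4 + 4²))*(l + 172) = -2*(l + (-5 + 4 + 16))*(172 + l) = -2*(l + 15)*(172 + l) = -2*(15 + l)*(172 + l))
a(-150)*(-1) = (-5160 - 374*(-150) - 2*(-150)²)*(-1) = (-5160 + 56100 - 2*22500)*(-1) = (-5160 + 56100 - 45000)*(-1) = 5940*(-1) = -5940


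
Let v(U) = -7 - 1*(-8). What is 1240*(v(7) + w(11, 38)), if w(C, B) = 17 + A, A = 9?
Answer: 33480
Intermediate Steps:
w(C, B) = 26 (w(C, B) = 17 + 9 = 26)
v(U) = 1 (v(U) = -7 + 8 = 1)
1240*(v(7) + w(11, 38)) = 1240*(1 + 26) = 1240*27 = 33480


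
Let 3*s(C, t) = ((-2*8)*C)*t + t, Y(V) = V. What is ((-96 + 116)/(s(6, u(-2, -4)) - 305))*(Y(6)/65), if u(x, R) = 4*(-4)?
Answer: 72/7865 ≈ 0.0091545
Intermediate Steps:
u(x, R) = -16
s(C, t) = t/3 - 16*C*t/3 (s(C, t) = (((-2*8)*C)*t + t)/3 = ((-16*C)*t + t)/3 = (-16*C*t + t)/3 = (t - 16*C*t)/3 = t/3 - 16*C*t/3)
((-96 + 116)/(s(6, u(-2, -4)) - 305))*(Y(6)/65) = ((-96 + 116)/((⅓)*(-16)*(1 - 16*6) - 305))*(6/65) = (20/((⅓)*(-16)*(1 - 96) - 305))*(6*(1/65)) = (20/((⅓)*(-16)*(-95) - 305))*(6/65) = (20/(1520/3 - 305))*(6/65) = (20/(605/3))*(6/65) = (20*(3/605))*(6/65) = (12/121)*(6/65) = 72/7865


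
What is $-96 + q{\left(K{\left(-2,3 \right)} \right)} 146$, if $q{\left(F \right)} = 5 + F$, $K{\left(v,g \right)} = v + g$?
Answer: $780$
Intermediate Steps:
$K{\left(v,g \right)} = g + v$
$-96 + q{\left(K{\left(-2,3 \right)} \right)} 146 = -96 + \left(5 + \left(3 - 2\right)\right) 146 = -96 + \left(5 + 1\right) 146 = -96 + 6 \cdot 146 = -96 + 876 = 780$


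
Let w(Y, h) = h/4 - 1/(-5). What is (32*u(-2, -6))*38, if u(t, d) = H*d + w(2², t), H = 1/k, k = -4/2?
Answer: 16416/5 ≈ 3283.2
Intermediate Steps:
k = -2 (k = -4*½ = -2)
w(Y, h) = ⅕ + h/4 (w(Y, h) = h*(¼) - 1*(-⅕) = h/4 + ⅕ = ⅕ + h/4)
H = -½ (H = 1/(-2) = -½ ≈ -0.50000)
u(t, d) = ⅕ - d/2 + t/4 (u(t, d) = -d/2 + (⅕ + t/4) = ⅕ - d/2 + t/4)
(32*u(-2, -6))*38 = (32*(⅕ - ½*(-6) + (¼)*(-2)))*38 = (32*(⅕ + 3 - ½))*38 = (32*(27/10))*38 = (432/5)*38 = 16416/5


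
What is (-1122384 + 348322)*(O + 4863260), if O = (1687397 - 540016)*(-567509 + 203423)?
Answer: 323357043432365372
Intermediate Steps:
O = -417745358766 (O = 1147381*(-364086) = -417745358766)
(-1122384 + 348322)*(O + 4863260) = (-1122384 + 348322)*(-417745358766 + 4863260) = -774062*(-417740495506) = 323357043432365372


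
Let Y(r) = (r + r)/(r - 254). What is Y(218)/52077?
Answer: -109/468693 ≈ -0.00023256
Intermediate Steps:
Y(r) = 2*r/(-254 + r) (Y(r) = (2*r)/(-254 + r) = 2*r/(-254 + r))
Y(218)/52077 = (2*218/(-254 + 218))/52077 = (2*218/(-36))*(1/52077) = (2*218*(-1/36))*(1/52077) = -109/9*1/52077 = -109/468693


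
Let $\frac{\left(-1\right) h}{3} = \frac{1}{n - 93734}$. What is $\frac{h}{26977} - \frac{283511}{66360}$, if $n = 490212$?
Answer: $- \frac{1516186635028573}{354886212859080} \approx -4.2723$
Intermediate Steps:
$h = - \frac{3}{396478}$ ($h = - \frac{3}{490212 - 93734} = - \frac{3}{396478} \approx -7.5666 \cdot 10^{-6}$)
$\frac{h}{26977} - \frac{283511}{66360} = - \frac{3}{396478 \cdot 26977} - \frac{283511}{66360} = \left(- \frac{3}{396478}\right) \frac{1}{26977} - \frac{283511}{66360} = - \frac{3}{10695787006} - \frac{283511}{66360} = - \frac{1516186635028573}{354886212859080}$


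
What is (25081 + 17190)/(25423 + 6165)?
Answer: 42271/31588 ≈ 1.3382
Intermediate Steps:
(25081 + 17190)/(25423 + 6165) = 42271/31588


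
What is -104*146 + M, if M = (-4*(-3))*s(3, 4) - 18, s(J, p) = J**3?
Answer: -14878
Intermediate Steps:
M = 306 (M = -4*(-3)*3**3 - 18 = 12*27 - 18 = 324 - 18 = 306)
-104*146 + M = -104*146 + 306 = -15184 + 306 = -14878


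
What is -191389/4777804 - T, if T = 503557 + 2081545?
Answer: -12351110867397/4777804 ≈ -2.5851e+6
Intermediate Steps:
T = 2585102
-191389/4777804 - T = -191389/4777804 - 1*2585102 = -191389*1/4777804 - 2585102 = -191389/4777804 - 2585102 = -12351110867397/4777804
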